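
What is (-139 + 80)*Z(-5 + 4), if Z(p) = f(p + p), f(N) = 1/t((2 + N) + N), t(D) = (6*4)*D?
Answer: 59/48 ≈ 1.2292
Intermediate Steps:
t(D) = 24*D
f(N) = 1/(48 + 48*N) (f(N) = 1/(24*((2 + N) + N)) = 1/(24*(2 + 2*N)) = 1/(48 + 48*N))
Z(p) = 1/(48*(1 + 2*p)) (Z(p) = 1/(48*(1 + (p + p))) = 1/(48*(1 + 2*p)))
(-139 + 80)*Z(-5 + 4) = (-139 + 80)*(1/(48*(1 + 2*(-5 + 4)))) = -59/(48*(1 + 2*(-1))) = -59/(48*(1 - 2)) = -59/(48*(-1)) = -59*(-1)/48 = -59*(-1/48) = 59/48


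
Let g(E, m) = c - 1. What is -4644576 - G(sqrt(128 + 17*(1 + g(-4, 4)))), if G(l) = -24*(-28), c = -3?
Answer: -4645248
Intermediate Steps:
g(E, m) = -4 (g(E, m) = -3 - 1 = -4)
G(l) = 672
-4644576 - G(sqrt(128 + 17*(1 + g(-4, 4)))) = -4644576 - 1*672 = -4644576 - 672 = -4645248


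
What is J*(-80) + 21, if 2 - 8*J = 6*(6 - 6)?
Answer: 1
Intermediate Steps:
J = ¼ (J = ¼ - 3*(6 - 6)/4 = ¼ - 3*0/4 = ¼ - ⅛*0 = ¼ + 0 = ¼ ≈ 0.25000)
J*(-80) + 21 = (¼)*(-80) + 21 = -20 + 21 = 1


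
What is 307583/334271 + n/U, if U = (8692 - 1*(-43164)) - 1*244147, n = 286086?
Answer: -12161603551/21425768287 ≈ -0.56762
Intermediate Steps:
U = -192291 (U = (8692 + 43164) - 244147 = 51856 - 244147 = -192291)
307583/334271 + n/U = 307583/334271 + 286086/(-192291) = 307583*(1/334271) + 286086*(-1/192291) = 307583/334271 - 95362/64097 = -12161603551/21425768287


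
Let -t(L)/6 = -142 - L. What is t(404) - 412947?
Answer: -409671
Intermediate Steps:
t(L) = 852 + 6*L (t(L) = -6*(-142 - L) = 852 + 6*L)
t(404) - 412947 = (852 + 6*404) - 412947 = (852 + 2424) - 412947 = 3276 - 412947 = -409671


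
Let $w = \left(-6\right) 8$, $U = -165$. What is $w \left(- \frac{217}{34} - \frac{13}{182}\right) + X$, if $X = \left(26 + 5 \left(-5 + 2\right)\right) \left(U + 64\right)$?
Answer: $- \frac{95345}{119} \approx -801.22$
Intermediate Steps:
$X = -1111$ ($X = \left(26 + 5 \left(-5 + 2\right)\right) \left(-165 + 64\right) = \left(26 + 5 \left(-3\right)\right) \left(-101\right) = \left(26 - 15\right) \left(-101\right) = 11 \left(-101\right) = -1111$)
$w = -48$
$w \left(- \frac{217}{34} - \frac{13}{182}\right) + X = - 48 \left(- \frac{217}{34} - \frac{13}{182}\right) - 1111 = - 48 \left(\left(-217\right) \frac{1}{34} - \frac{1}{14}\right) - 1111 = - 48 \left(- \frac{217}{34} - \frac{1}{14}\right) - 1111 = \left(-48\right) \left(- \frac{768}{119}\right) - 1111 = \frac{36864}{119} - 1111 = - \frac{95345}{119}$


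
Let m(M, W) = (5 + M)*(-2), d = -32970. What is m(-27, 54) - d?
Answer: 33014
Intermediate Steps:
m(M, W) = -10 - 2*M
m(-27, 54) - d = (-10 - 2*(-27)) - 1*(-32970) = (-10 + 54) + 32970 = 44 + 32970 = 33014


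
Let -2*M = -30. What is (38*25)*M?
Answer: 14250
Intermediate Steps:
M = 15 (M = -½*(-30) = 15)
(38*25)*M = (38*25)*15 = 950*15 = 14250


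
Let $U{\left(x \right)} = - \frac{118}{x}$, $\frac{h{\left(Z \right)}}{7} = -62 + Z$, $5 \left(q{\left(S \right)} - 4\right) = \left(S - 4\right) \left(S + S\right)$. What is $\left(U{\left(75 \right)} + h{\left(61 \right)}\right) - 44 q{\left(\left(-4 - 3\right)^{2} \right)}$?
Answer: $- \frac{2924443}{75} \approx -38993.0$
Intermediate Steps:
$q{\left(S \right)} = 4 + \frac{2 S \left(-4 + S\right)}{5}$ ($q{\left(S \right)} = 4 + \frac{\left(S - 4\right) \left(S + S\right)}{5} = 4 + \frac{\left(-4 + S\right) 2 S}{5} = 4 + \frac{2 S \left(-4 + S\right)}{5}$)
$h{\left(Z \right)} = -434 + 7 Z$ ($h{\left(Z \right)} = 7 \left(-62 + Z\right) = -434 + 7 Z$)
$\left(U{\left(75 \right)} + h{\left(61 \right)}\right) - 44 q{\left(\left(-4 - 3\right)^{2} \right)} = \left(- \frac{118}{75} + \left(-434 + 7 \cdot 61\right)\right) - 44 \left(4 - \frac{8 \left(-4 - 3\right)^{2}}{5} + \frac{2 \left(\left(-4 - 3\right)^{2}\right)^{2}}{5}\right) = \left(\left(-118\right) \frac{1}{75} + \left(-434 + 427\right)\right) - 44 \left(4 - \frac{8 \left(-7\right)^{2}}{5} + \frac{2 \left(\left(-7\right)^{2}\right)^{2}}{5}\right) = \left(- \frac{118}{75} - 7\right) - 44 \left(4 - \frac{392}{5} + \frac{2 \cdot 49^{2}}{5}\right) = - \frac{643}{75} - 44 \left(4 - \frac{392}{5} + \frac{2}{5} \cdot 2401\right) = - \frac{643}{75} - 44 \left(4 - \frac{392}{5} + \frac{4802}{5}\right) = - \frac{643}{75} - 38984 = - \frac{2924443}{75}$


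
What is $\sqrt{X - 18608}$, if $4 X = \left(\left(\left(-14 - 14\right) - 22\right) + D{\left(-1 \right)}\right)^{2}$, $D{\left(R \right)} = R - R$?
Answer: $7 i \sqrt{367} \approx 134.1 i$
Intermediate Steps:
$D{\left(R \right)} = 0$
$X = 625$ ($X = \frac{\left(\left(\left(-14 - 14\right) - 22\right) + 0\right)^{2}}{4} = \frac{\left(\left(-28 - 22\right) + 0\right)^{2}}{4} = \frac{\left(-50 + 0\right)^{2}}{4} = \frac{\left(-50\right)^{2}}{4} = \frac{1}{4} \cdot 2500 = 625$)
$\sqrt{X - 18608} = \sqrt{625 - 18608} = \sqrt{-17983} = 7 i \sqrt{367}$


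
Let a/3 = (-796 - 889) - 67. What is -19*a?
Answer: 99864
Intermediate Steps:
a = -5256 (a = 3*((-796 - 889) - 67) = 3*(-1685 - 67) = 3*(-1752) = -5256)
-19*a = -19*(-5256) = 99864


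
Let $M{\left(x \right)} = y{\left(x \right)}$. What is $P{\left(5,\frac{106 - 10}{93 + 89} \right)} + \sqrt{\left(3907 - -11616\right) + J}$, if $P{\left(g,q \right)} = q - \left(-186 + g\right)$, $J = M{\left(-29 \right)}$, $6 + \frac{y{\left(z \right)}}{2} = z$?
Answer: $\frac{16519}{91} + 3 \sqrt{1717} \approx 305.84$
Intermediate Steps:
$y{\left(z \right)} = -12 + 2 z$
$M{\left(x \right)} = -12 + 2 x$
$J = -70$ ($J = -12 + 2 \left(-29\right) = -12 - 58 = -70$)
$P{\left(g,q \right)} = 186 + q - g$
$P{\left(5,\frac{106 - 10}{93 + 89} \right)} + \sqrt{\left(3907 - -11616\right) + J} = \left(186 + \frac{106 - 10}{93 + 89} - 5\right) + \sqrt{\left(3907 - -11616\right) - 70} = \left(186 + \frac{96}{182} - 5\right) + \sqrt{\left(3907 + 11616\right) - 70} = \left(186 + 96 \cdot \frac{1}{182} - 5\right) + \sqrt{15523 - 70} = \left(186 + \frac{48}{91} - 5\right) + \sqrt{15453} = \frac{16519}{91} + 3 \sqrt{1717}$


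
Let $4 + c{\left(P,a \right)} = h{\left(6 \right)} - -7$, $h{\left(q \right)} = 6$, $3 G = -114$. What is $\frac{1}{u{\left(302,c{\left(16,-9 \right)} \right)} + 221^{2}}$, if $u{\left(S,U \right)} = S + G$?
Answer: $\frac{1}{49105} \approx 2.0365 \cdot 10^{-5}$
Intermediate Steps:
$G = -38$ ($G = \frac{1}{3} \left(-114\right) = -38$)
$c{\left(P,a \right)} = 9$ ($c{\left(P,a \right)} = -4 + \left(6 - -7\right) = -4 + \left(6 + 7\right) = -4 + 13 = 9$)
$u{\left(S,U \right)} = -38 + S$ ($u{\left(S,U \right)} = S - 38 = -38 + S$)
$\frac{1}{u{\left(302,c{\left(16,-9 \right)} \right)} + 221^{2}} = \frac{1}{\left(-38 + 302\right) + 221^{2}} = \frac{1}{264 + 48841} = \frac{1}{49105}$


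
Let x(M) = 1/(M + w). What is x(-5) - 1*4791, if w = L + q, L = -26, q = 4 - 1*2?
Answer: -138940/29 ≈ -4791.0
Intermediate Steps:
q = 2 (q = 4 - 2 = 2)
w = -24 (w = -26 + 2 = -24)
x(M) = 1/(-24 + M) (x(M) = 1/(M - 24) = 1/(-24 + M))
x(-5) - 1*4791 = 1/(-24 - 5) - 1*4791 = 1/(-29) - 4791 = -1/29 - 4791 = -138940/29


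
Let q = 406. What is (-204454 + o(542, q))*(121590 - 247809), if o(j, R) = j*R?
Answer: -1968763962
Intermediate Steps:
o(j, R) = R*j
(-204454 + o(542, q))*(121590 - 247809) = (-204454 + 406*542)*(121590 - 247809) = (-204454 + 220052)*(-126219) = 15598*(-126219) = -1968763962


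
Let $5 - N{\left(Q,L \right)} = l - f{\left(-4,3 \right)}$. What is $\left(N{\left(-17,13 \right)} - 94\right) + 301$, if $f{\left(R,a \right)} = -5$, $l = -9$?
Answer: $216$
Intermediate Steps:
$N{\left(Q,L \right)} = 9$ ($N{\left(Q,L \right)} = 5 - \left(-9 - -5\right) = 5 - \left(-9 + 5\right) = 5 - -4 = 5 + 4 = 9$)
$\left(N{\left(-17,13 \right)} - 94\right) + 301 = \left(9 - 94\right) + 301 = -85 + 301 = 216$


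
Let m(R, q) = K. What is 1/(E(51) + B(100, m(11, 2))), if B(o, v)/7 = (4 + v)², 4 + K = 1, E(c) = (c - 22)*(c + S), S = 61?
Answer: 1/3255 ≈ 0.00030722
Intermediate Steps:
E(c) = (-22 + c)*(61 + c) (E(c) = (c - 22)*(c + 61) = (-22 + c)*(61 + c))
K = -3 (K = -4 + 1 = -3)
m(R, q) = -3
B(o, v) = 7*(4 + v)²
1/(E(51) + B(100, m(11, 2))) = 1/((-1342 + 51² + 39*51) + 7*(4 - 3)²) = 1/((-1342 + 2601 + 1989) + 7*1²) = 1/(3248 + 7*1) = 1/(3248 + 7) = 1/3255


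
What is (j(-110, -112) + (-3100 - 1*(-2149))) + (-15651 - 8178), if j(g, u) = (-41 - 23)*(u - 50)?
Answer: -14412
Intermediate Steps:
j(g, u) = 3200 - 64*u (j(g, u) = -64*(-50 + u) = 3200 - 64*u)
(j(-110, -112) + (-3100 - 1*(-2149))) + (-15651 - 8178) = ((3200 - 64*(-112)) + (-3100 - 1*(-2149))) + (-15651 - 8178) = ((3200 + 7168) + (-3100 + 2149)) - 23829 = (10368 - 951) - 23829 = 9417 - 23829 = -14412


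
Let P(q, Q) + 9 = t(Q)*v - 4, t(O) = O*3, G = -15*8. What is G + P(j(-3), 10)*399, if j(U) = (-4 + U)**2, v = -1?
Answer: -17277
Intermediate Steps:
G = -120
t(O) = 3*O
P(q, Q) = -13 - 3*Q (P(q, Q) = -9 + ((3*Q)*(-1) - 4) = -9 + (-3*Q - 4) = -9 + (-4 - 3*Q) = -13 - 3*Q)
G + P(j(-3), 10)*399 = -120 + (-13 - 3*10)*399 = -120 + (-13 - 30)*399 = -120 - 43*399 = -120 - 17157 = -17277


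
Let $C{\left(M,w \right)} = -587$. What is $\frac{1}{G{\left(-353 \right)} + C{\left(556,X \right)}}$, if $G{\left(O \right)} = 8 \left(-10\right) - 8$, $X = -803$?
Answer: $- \frac{1}{675} \approx -0.0014815$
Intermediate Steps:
$G{\left(O \right)} = -88$ ($G{\left(O \right)} = -80 - 8 = -88$)
$\frac{1}{G{\left(-353 \right)} + C{\left(556,X \right)}} = \frac{1}{-88 - 587} = \frac{1}{-675} = - \frac{1}{675}$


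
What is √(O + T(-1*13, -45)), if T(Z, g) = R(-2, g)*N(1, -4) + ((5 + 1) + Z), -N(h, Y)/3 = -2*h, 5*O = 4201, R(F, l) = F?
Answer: √20530/5 ≈ 28.657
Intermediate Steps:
O = 4201/5 (O = (⅕)*4201 = 4201/5 ≈ 840.20)
N(h, Y) = 6*h (N(h, Y) = -(-6)*h = 6*h)
T(Z, g) = -6 + Z (T(Z, g) = -12 + ((5 + 1) + Z) = -2*6 + (6 + Z) = -12 + (6 + Z) = -6 + Z)
√(O + T(-1*13, -45)) = √(4201/5 + (-6 - 1*13)) = √(4201/5 + (-6 - 13)) = √(4201/5 - 19) = √(4106/5) = √20530/5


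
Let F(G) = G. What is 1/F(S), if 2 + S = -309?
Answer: -1/311 ≈ -0.0032154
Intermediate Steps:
S = -311 (S = -2 - 309 = -311)
1/F(S) = 1/(-311) = -1/311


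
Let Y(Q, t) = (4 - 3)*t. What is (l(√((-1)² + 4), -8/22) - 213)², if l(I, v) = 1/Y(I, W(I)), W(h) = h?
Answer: (1065 - √5)²/25 ≈ 45179.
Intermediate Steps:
Y(Q, t) = t (Y(Q, t) = 1*t = t)
l(I, v) = 1/I
(l(√((-1)² + 4), -8/22) - 213)² = (1/(√((-1)² + 4)) - 213)² = (1/(√(1 + 4)) - 213)² = (1/(√5) - 213)² = (√5/5 - 213)² = (-213 + √5/5)²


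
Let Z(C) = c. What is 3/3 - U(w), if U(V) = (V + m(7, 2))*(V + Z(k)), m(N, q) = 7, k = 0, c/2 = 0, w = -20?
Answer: -259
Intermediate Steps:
c = 0 (c = 2*0 = 0)
Z(C) = 0
U(V) = V*(7 + V) (U(V) = (V + 7)*(V + 0) = (7 + V)*V = V*(7 + V))
3/3 - U(w) = 3/3 - (-20)*(7 - 20) = 3*(1/3) - (-20)*(-13) = 1 - 1*260 = 1 - 260 = -259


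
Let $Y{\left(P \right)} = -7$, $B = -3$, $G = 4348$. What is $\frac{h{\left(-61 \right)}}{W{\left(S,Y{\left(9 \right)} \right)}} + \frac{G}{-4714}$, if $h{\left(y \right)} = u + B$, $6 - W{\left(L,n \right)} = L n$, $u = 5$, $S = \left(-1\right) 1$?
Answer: $- \frac{6888}{2357} \approx -2.9224$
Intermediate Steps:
$S = -1$
$W{\left(L,n \right)} = 6 - L n$
$h{\left(y \right)} = 2$ ($h{\left(y \right)} = 5 - 3 = 2$)
$\frac{h{\left(-61 \right)}}{W{\left(S,Y{\left(9 \right)} \right)}} + \frac{G}{-4714} = \frac{2}{6 - \left(-1\right) \left(-7\right)} + \frac{4348}{-4714} = \frac{2}{6 - 7} + 4348 \left(- \frac{1}{4714}\right) = \frac{2}{-1} - \frac{2174}{2357} = 2 \left(-1\right) - \frac{2174}{2357} = -2 - \frac{2174}{2357} = - \frac{6888}{2357}$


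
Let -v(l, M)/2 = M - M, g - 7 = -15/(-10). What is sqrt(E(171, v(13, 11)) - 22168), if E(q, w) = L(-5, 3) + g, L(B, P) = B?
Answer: I*sqrt(88658)/2 ≈ 148.88*I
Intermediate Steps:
g = 17/2 (g = 7 - 15/(-10) = 7 - 15*(-1/10) = 7 + 3/2 = 17/2 ≈ 8.5000)
v(l, M) = 0 (v(l, M) = -2*(M - M) = -2*0 = 0)
E(q, w) = 7/2 (E(q, w) = -5 + 17/2 = 7/2)
sqrt(E(171, v(13, 11)) - 22168) = sqrt(7/2 - 22168) = sqrt(-44329/2) = I*sqrt(88658)/2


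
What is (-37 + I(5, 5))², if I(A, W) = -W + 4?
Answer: 1444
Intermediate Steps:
I(A, W) = 4 - W
(-37 + I(5, 5))² = (-37 + (4 - 1*5))² = (-37 + (4 - 5))² = (-37 - 1)² = (-38)² = 1444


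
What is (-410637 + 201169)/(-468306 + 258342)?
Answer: 52367/52491 ≈ 0.99764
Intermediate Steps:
(-410637 + 201169)/(-468306 + 258342) = -209468/(-209964) = -209468*(-1/209964) = 52367/52491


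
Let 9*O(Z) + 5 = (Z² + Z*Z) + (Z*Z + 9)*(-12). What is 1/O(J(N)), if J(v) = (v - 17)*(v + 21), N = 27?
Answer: -9/2304113 ≈ -3.9061e-6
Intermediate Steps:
J(v) = (-17 + v)*(21 + v)
O(Z) = -113/9 - 10*Z²/9 (O(Z) = -5/9 + ((Z² + Z*Z) + (Z*Z + 9)*(-12))/9 = -5/9 + ((Z² + Z²) + (Z² + 9)*(-12))/9 = -5/9 + (2*Z² + (9 + Z²)*(-12))/9 = -5/9 + (2*Z² + (-108 - 12*Z²))/9 = -5/9 + (-108 - 10*Z²)/9 = -5/9 + (-12 - 10*Z²/9) = -113/9 - 10*Z²/9)
1/O(J(N)) = 1/(-113/9 - 10*(-357 + 27² + 4*27)²/9) = 1/(-113/9 - 10*(-357 + 729 + 108)²/9) = 1/(-113/9 - 10/9*480²) = 1/(-113/9 - 10/9*230400) = 1/(-113/9 - 256000) = 1/(-2304113/9) = -9/2304113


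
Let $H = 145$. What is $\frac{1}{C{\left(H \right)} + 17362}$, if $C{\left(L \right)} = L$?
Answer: $\frac{1}{17507} \approx 5.712 \cdot 10^{-5}$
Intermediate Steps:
$\frac{1}{C{\left(H \right)} + 17362} = \frac{1}{145 + 17362} = \frac{1}{17507}$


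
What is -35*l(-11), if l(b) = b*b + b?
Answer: -3850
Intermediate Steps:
l(b) = b + b² (l(b) = b² + b = b + b²)
-35*l(-11) = -(-385)*(1 - 11) = -(-385)*(-10) = -35*110 = -3850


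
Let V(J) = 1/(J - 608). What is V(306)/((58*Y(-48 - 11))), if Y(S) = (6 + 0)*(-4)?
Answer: 1/420384 ≈ 2.3788e-6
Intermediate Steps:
V(J) = 1/(-608 + J)
Y(S) = -24 (Y(S) = 6*(-4) = -24)
V(306)/((58*Y(-48 - 11))) = 1/((-608 + 306)*((58*(-24)))) = 1/(-302*(-1392)) = -1/302*(-1/1392) = 1/420384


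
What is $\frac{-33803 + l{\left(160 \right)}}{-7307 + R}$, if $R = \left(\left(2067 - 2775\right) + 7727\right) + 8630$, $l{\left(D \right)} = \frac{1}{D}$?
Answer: $- \frac{5408479}{1334720} \approx -4.0521$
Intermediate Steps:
$R = 15649$ ($R = \left(-708 + 7727\right) + 8630 = 7019 + 8630 = 15649$)
$\frac{-33803 + l{\left(160 \right)}}{-7307 + R} = \frac{-33803 + \frac{1}{160}}{-7307 + 15649} = \frac{-33803 + \frac{1}{160}}{8342} = \left(- \frac{5408479}{160}\right) \frac{1}{8342} = - \frac{5408479}{1334720}$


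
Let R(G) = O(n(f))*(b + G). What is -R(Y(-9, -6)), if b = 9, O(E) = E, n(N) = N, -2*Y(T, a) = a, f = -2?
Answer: 24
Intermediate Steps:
Y(T, a) = -a/2
R(G) = -18 - 2*G (R(G) = -2*(9 + G) = -18 - 2*G)
-R(Y(-9, -6)) = -(-18 - (-1)*(-6)) = -(-18 - 2*3) = -(-18 - 6) = -1*(-24) = 24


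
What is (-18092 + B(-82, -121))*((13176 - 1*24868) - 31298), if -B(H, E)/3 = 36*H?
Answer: 397055640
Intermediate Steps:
B(H, E) = -108*H
(-18092 + B(-82, -121))*((13176 - 1*24868) - 31298) = (-18092 - 108*(-82))*((13176 - 1*24868) - 31298) = (-18092 + 8856)*((13176 - 24868) - 31298) = -9236*(-11692 - 31298) = -9236*(-42990) = 397055640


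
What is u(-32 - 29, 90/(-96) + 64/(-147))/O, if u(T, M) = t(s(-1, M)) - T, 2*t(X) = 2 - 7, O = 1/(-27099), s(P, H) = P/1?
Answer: -3170583/2 ≈ -1.5853e+6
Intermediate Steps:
s(P, H) = P (s(P, H) = P*1 = P)
O = -1/27099 ≈ -3.6902e-5
t(X) = -5/2 (t(X) = (2 - 7)/2 = (½)*(-5) = -5/2)
u(T, M) = -5/2 - T
u(-32 - 29, 90/(-96) + 64/(-147))/O = (-5/2 - (-32 - 29))/(-1/27099) = (-5/2 - 1*(-61))*(-27099) = (-5/2 + 61)*(-27099) = (117/2)*(-27099) = -3170583/2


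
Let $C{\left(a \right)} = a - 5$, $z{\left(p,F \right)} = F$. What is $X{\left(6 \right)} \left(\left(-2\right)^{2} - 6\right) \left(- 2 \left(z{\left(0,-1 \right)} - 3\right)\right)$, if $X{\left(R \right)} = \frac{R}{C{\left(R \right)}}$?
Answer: $-96$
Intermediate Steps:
$C{\left(a \right)} = -5 + a$
$X{\left(R \right)} = \frac{R}{-5 + R}$
$X{\left(6 \right)} \left(\left(-2\right)^{2} - 6\right) \left(- 2 \left(z{\left(0,-1 \right)} - 3\right)\right) = \frac{6}{-5 + 6} \left(\left(-2\right)^{2} - 6\right) \left(- 2 \left(-1 - 3\right)\right) = \frac{6}{1} \left(4 - 6\right) \left(\left(-2\right) \left(-4\right)\right) = 6 \cdot 1 \left(-2\right) 8 = 6 \left(-2\right) 8 = \left(-12\right) 8 = -96$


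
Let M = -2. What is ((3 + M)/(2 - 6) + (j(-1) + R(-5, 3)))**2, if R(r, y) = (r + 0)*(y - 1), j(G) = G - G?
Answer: 1681/16 ≈ 105.06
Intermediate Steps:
j(G) = 0
R(r, y) = r*(-1 + y)
((3 + M)/(2 - 6) + (j(-1) + R(-5, 3)))**2 = ((3 - 2)/(2 - 6) + (0 - 5*(-1 + 3)))**2 = (1/(-4) + (0 - 5*2))**2 = (1*(-1/4) + (0 - 10))**2 = (-1/4 - 10)**2 = (-41/4)**2 = 1681/16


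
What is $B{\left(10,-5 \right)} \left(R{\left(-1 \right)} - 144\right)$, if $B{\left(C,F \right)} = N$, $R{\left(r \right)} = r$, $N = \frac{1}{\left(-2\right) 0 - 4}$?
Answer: $\frac{145}{4} \approx 36.25$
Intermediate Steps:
$N = - \frac{1}{4}$ ($N = \frac{1}{0 - 4} = \frac{1}{-4} = - \frac{1}{4} \approx -0.25$)
$B{\left(C,F \right)} = - \frac{1}{4}$
$B{\left(10,-5 \right)} \left(R{\left(-1 \right)} - 144\right) = - \frac{-1 - 144}{4} = \left(- \frac{1}{4}\right) \left(-145\right) = \frac{145}{4}$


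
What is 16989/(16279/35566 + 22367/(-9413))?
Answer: -1895874758554/214090165 ≈ -8855.5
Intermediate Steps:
16989/(16279/35566 + 22367/(-9413)) = 16989/(16279*(1/35566) + 22367*(-1/9413)) = 16989/(16279/35566 - 22367/9413) = 16989/(-642270495/334782758) = 16989*(-334782758/642270495) = -1895874758554/214090165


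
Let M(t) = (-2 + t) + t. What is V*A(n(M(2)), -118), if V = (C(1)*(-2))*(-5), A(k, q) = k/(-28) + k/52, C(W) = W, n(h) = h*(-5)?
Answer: 150/91 ≈ 1.6484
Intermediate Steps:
M(t) = -2 + 2*t
n(h) = -5*h
A(k, q) = -3*k/182 (A(k, q) = k*(-1/28) + k*(1/52) = -k/28 + k/52 = -3*k/182)
V = 10 (V = (1*(-2))*(-5) = -2*(-5) = 10)
V*A(n(M(2)), -118) = 10*(-(-15)*(-2 + 2*2)/182) = 10*(-(-15)*(-2 + 4)/182) = 10*(-(-15)*2/182) = 10*(-3/182*(-10)) = 10*(15/91) = 150/91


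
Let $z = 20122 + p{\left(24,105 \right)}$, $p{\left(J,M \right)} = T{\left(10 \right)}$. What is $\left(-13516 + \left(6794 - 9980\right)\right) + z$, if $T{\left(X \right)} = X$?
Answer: $3430$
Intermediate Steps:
$p{\left(J,M \right)} = 10$
$z = 20132$ ($z = 20122 + 10 = 20132$)
$\left(-13516 + \left(6794 - 9980\right)\right) + z = \left(-13516 + \left(6794 - 9980\right)\right) + 20132 = \left(-13516 - 3186\right) + 20132 = -16702 + 20132 = 3430$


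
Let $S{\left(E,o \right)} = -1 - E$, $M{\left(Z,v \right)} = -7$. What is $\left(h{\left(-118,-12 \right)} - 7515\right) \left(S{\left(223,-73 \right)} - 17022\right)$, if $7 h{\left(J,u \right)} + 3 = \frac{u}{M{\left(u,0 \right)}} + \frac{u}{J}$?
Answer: $\frac{374692701084}{2891} \approx 1.2961 \cdot 10^{8}$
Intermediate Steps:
$h{\left(J,u \right)} = - \frac{3}{7} - \frac{u}{49} + \frac{u}{7 J}$ ($h{\left(J,u \right)} = - \frac{3}{7} + \frac{\frac{u}{-7} + \frac{u}{J}}{7} = - \frac{3}{7} + \frac{u \left(- \frac{1}{7}\right) + \frac{u}{J}}{7} = - \frac{3}{7} + \frac{- \frac{u}{7} + \frac{u}{J}}{7} = - \frac{3}{7} - \left(\frac{u}{49} - \frac{u}{7 J}\right) = - \frac{3}{7} - \frac{u}{49} + \frac{u}{7 J}$)
$\left(h{\left(-118,-12 \right)} - 7515\right) \left(S{\left(223,-73 \right)} - 17022\right) = \left(\frac{7 \left(-12\right) - - 118 \left(21 - 12\right)}{49 \left(-118\right)} - 7515\right) \left(\left(-1 - 223\right) - 17022\right) = \left(\frac{1}{49} \left(- \frac{1}{118}\right) \left(-84 - \left(-118\right) 9\right) - 7515\right) \left(\left(-1 - 223\right) - 17022\right) = \left(\frac{1}{49} \left(- \frac{1}{118}\right) \left(-84 + 1062\right) - 7515\right) \left(-224 - 17022\right) = \left(\frac{1}{49} \left(- \frac{1}{118}\right) 978 - 7515\right) \left(-17246\right) = \left(- \frac{489}{2891} - 7515\right) \left(-17246\right) = \left(- \frac{21726354}{2891}\right) \left(-17246\right) = \frac{374692701084}{2891}$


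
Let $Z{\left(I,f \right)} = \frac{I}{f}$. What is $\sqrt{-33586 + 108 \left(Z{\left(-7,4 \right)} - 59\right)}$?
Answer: $i \sqrt{40147} \approx 200.37 i$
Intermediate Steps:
$\sqrt{-33586 + 108 \left(Z{\left(-7,4 \right)} - 59\right)} = \sqrt{-33586 + 108 \left(- \frac{7}{4} - 59\right)} = \sqrt{-33586 + 108 \left(- \frac{243}{4}\right)} = \sqrt{-33586 - 6561} = \sqrt{-40147} = i \sqrt{40147}$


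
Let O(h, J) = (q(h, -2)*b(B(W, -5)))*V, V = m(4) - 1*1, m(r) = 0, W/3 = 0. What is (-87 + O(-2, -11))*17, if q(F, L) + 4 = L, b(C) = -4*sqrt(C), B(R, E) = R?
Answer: -1479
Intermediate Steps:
W = 0 (W = 3*0 = 0)
V = -1 (V = 0 - 1*1 = 0 - 1 = -1)
q(F, L) = -4 + L
O(h, J) = 0 (O(h, J) = ((-4 - 2)*(-4*sqrt(0)))*(-1) = -(-24)*0*(-1) = -6*0*(-1) = 0*(-1) = 0)
(-87 + O(-2, -11))*17 = (-87 + 0)*17 = -87*17 = -1479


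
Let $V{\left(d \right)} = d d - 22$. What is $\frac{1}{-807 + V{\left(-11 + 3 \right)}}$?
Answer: $- \frac{1}{765} \approx -0.0013072$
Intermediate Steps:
$V{\left(d \right)} = -22 + d^{2}$ ($V{\left(d \right)} = d^{2} - 22 = -22 + d^{2}$)
$\frac{1}{-807 + V{\left(-11 + 3 \right)}} = \frac{1}{-807 - \left(22 - \left(-11 + 3\right)^{2}\right)} = \frac{1}{-807 - \left(22 - \left(-8\right)^{2}\right)} = \frac{1}{-807 + \left(-22 + 64\right)} = \frac{1}{-807 + 42} = \frac{1}{-765} = - \frac{1}{765}$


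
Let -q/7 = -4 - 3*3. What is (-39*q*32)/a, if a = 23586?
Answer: -18928/3931 ≈ -4.8151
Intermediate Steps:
q = 91 (q = -7*(-4 - 3*3) = -7*(-4 - 9) = -7*(-13) = 91)
(-39*q*32)/a = (-39*91*32)/23586 = -3549*32*(1/23586) = -113568*1/23586 = -18928/3931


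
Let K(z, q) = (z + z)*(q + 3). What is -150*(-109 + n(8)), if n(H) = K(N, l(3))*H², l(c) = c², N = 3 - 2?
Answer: -214050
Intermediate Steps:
N = 1
K(z, q) = 2*z*(3 + q) (K(z, q) = (2*z)*(3 + q) = 2*z*(3 + q))
n(H) = 24*H² (n(H) = (2*1*(3 + 3²))*H² = (2*1*(3 + 9))*H² = (2*1*12)*H² = 24*H²)
-150*(-109 + n(8)) = -150*(-109 + 24*8²) = -150*(-109 + 24*64) = -150*(-109 + 1536) = -150*1427 = -214050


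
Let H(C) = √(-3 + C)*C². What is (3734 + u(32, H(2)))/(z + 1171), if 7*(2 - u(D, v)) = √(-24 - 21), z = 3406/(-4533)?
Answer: 16935288/5304737 - 13599*I*√5/37133159 ≈ 3.1925 - 0.0008189*I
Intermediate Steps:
z = -3406/4533 (z = 3406*(-1/4533) = -3406/4533 ≈ -0.75138)
H(C) = C²*√(-3 + C)
u(D, v) = 2 - 3*I*√5/7 (u(D, v) = 2 - √(-24 - 21)/7 = 2 - 3*I*√5/7)
(3734 + u(32, H(2)))/(z + 1171) = (3734 + (2 - 3*I*√5/7))/(-3406/4533 + 1171) = (3736 - 3*I*√5/7)/(5304737/4533) = (3736 - 3*I*√5/7)*(4533/5304737) = 16935288/5304737 - 13599*I*√5/37133159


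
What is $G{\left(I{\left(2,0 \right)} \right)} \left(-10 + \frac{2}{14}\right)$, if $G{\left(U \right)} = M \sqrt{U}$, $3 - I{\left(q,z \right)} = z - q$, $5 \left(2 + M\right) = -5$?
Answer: $\frac{207 \sqrt{5}}{7} \approx 66.124$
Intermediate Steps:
$M = -3$ ($M = -2 + \frac{1}{5} \left(-5\right) = -2 - 1 = -3$)
$I{\left(q,z \right)} = 3 + q - z$ ($I{\left(q,z \right)} = 3 - \left(z - q\right) = 3 + \left(q - z\right) = 3 + q - z$)
$G{\left(U \right)} = - 3 \sqrt{U}$
$G{\left(I{\left(2,0 \right)} \right)} \left(-10 + \frac{2}{14}\right) = - 3 \sqrt{3 + 2 - 0} \left(-10 + \frac{2}{14}\right) = - 3 \sqrt{3 + 2 + 0} \left(-10 + 2 \cdot \frac{1}{14}\right) = - 3 \sqrt{5} \left(-10 + \frac{1}{7}\right) = - 3 \sqrt{5} \left(- \frac{69}{7}\right) = \frac{207 \sqrt{5}}{7}$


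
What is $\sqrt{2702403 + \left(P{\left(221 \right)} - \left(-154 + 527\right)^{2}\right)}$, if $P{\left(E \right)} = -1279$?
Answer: $\sqrt{2561995} \approx 1600.6$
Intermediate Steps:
$\sqrt{2702403 + \left(P{\left(221 \right)} - \left(-154 + 527\right)^{2}\right)} = \sqrt{2702403 - \left(1279 + \left(-154 + 527\right)^{2}\right)} = \sqrt{2702403 - 140408} = \sqrt{2561995}$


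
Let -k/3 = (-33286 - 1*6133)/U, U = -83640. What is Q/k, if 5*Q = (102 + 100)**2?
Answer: -227523104/39419 ≈ -5771.9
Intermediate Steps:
Q = 40804/5 (Q = (102 + 100)**2/5 = (1/5)*202**2 = (1/5)*40804 = 40804/5 ≈ 8160.8)
k = -39419/27880 (k = -3*(-33286 - 1*6133)/(-83640) = -3*(-33286 - 6133)*(-1)/83640 = -(-118257)*(-1)/83640 = -3*39419/83640 = -39419/27880 ≈ -1.4139)
Q/k = 40804/(5*(-39419/27880)) = (40804/5)*(-27880/39419) = -227523104/39419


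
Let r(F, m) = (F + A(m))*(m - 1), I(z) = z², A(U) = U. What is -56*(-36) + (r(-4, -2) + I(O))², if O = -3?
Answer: 2745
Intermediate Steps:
r(F, m) = (-1 + m)*(F + m) (r(F, m) = (F + m)*(m - 1) = (F + m)*(-1 + m) = (-1 + m)*(F + m))
-56*(-36) + (r(-4, -2) + I(O))² = -56*(-36) + (((-2)² - 1*(-4) - 1*(-2) - 4*(-2)) + (-3)²)² = 2016 + ((4 + 4 + 2 + 8) + 9)² = 2016 + (18 + 9)² = 2016 + 27² = 2016 + 729 = 2745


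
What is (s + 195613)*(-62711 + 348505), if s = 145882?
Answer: 97597222030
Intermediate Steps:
(s + 195613)*(-62711 + 348505) = (145882 + 195613)*(-62711 + 348505) = 341495*285794 = 97597222030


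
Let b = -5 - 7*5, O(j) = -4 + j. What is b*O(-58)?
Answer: 2480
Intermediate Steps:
b = -40 (b = -5 - 35 = -40)
b*O(-58) = -40*(-4 - 58) = -40*(-62) = 2480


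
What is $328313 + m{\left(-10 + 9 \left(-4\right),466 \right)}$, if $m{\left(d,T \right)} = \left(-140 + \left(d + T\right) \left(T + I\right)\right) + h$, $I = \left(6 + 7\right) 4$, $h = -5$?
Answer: $545728$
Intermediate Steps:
$I = 52$ ($I = 13 \cdot 4 = 52$)
$m{\left(d,T \right)} = -145 + \left(52 + T\right) \left(T + d\right)$ ($m{\left(d,T \right)} = \left(-140 + \left(d + T\right) \left(T + 52\right)\right) - 5 = \left(-140 + \left(T + d\right) \left(52 + T\right)\right) - 5 = \left(-140 + \left(52 + T\right) \left(T + d\right)\right) - 5 = -145 + \left(52 + T\right) \left(T + d\right)$)
$328313 + m{\left(-10 + 9 \left(-4\right),466 \right)} = 328313 + \left(-145 + 466^{2} + 52 \cdot 466 + 52 \left(-10 + 9 \left(-4\right)\right) + 466 \left(-10 + 9 \left(-4\right)\right)\right) = 328313 + \left(-145 + 217156 + 24232 + 52 \left(-10 - 36\right) + 466 \left(-10 - 36\right)\right) = 328313 + \left(-145 + 217156 + 24232 + 52 \left(-46\right) + 466 \left(-46\right)\right) = 328313 - -217415 = 328313 + 217415 = 545728$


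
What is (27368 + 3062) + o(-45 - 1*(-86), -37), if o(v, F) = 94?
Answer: 30524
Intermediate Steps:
(27368 + 3062) + o(-45 - 1*(-86), -37) = (27368 + 3062) + 94 = 30430 + 94 = 30524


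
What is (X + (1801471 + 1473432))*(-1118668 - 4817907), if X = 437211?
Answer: -22037243169550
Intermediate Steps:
(X + (1801471 + 1473432))*(-1118668 - 4817907) = (437211 + (1801471 + 1473432))*(-1118668 - 4817907) = (437211 + 3274903)*(-5936575) = 3712114*(-5936575) = -22037243169550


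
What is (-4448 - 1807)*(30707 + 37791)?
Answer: -428454990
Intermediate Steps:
(-4448 - 1807)*(30707 + 37791) = -6255*68498 = -428454990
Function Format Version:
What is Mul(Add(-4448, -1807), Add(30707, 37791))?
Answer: -428454990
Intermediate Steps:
Mul(Add(-4448, -1807), Add(30707, 37791)) = Mul(-6255, 68498) = -428454990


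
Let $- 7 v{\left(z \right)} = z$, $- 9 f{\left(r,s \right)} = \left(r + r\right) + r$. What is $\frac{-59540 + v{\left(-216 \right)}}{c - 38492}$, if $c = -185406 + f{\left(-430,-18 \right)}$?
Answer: $\frac{312423}{1174712} \approx 0.26596$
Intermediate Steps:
$f{\left(r,s \right)} = - \frac{r}{3}$ ($f{\left(r,s \right)} = - \frac{\left(r + r\right) + r}{9} = - \frac{2 r + r}{9} = - \frac{3 r}{9} = - \frac{r}{3}$)
$v{\left(z \right)} = - \frac{z}{7}$
$c = - \frac{555788}{3}$ ($c = -185406 - - \frac{430}{3} = -185406 + \frac{430}{3} = - \frac{555788}{3} \approx -1.8526 \cdot 10^{5}$)
$\frac{-59540 + v{\left(-216 \right)}}{c - 38492} = \frac{-59540 - - \frac{216}{7}}{- \frac{555788}{3} - 38492} = \frac{-59540 + \frac{216}{7}}{- \frac{671264}{3}} = \left(- \frac{416564}{7}\right) \left(- \frac{3}{671264}\right) = \frac{312423}{1174712}$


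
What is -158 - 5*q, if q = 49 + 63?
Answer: -718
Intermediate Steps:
q = 112
-158 - 5*q = -158 - 5*112 = -158 - 560 = -718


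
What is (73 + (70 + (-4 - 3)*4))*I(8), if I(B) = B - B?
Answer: 0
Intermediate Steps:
I(B) = 0
(73 + (70 + (-4 - 3)*4))*I(8) = (73 + (70 + (-4 - 3)*4))*0 = (73 + (70 - 7*4))*0 = (73 + (70 - 28))*0 = (73 + 42)*0 = 115*0 = 0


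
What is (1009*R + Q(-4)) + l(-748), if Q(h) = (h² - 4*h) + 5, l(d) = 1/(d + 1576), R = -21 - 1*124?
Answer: -121109903/828 ≈ -1.4627e+5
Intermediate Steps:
R = -145 (R = -21 - 124 = -145)
l(d) = 1/(1576 + d)
Q(h) = 5 + h² - 4*h
(1009*R + Q(-4)) + l(-748) = (1009*(-145) + (5 + (-4)² - 4*(-4))) + 1/(1576 - 748) = (-146305 + (5 + 16 + 16)) + 1/828 = (-146305 + 37) + 1/828 = -146268 + 1/828 = -121109903/828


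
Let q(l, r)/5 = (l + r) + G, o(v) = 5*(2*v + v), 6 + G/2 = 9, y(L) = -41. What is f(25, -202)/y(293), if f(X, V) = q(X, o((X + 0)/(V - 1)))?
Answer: -29590/8323 ≈ -3.5552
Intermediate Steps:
G = 6 (G = -12 + 2*9 = -12 + 18 = 6)
o(v) = 15*v (o(v) = 5*(3*v) = 15*v)
q(l, r) = 30 + 5*l + 5*r (q(l, r) = 5*((l + r) + 6) = 5*(6 + l + r) = 30 + 5*l + 5*r)
f(X, V) = 30 + 5*X + 75*X/(-1 + V) (f(X, V) = 30 + 5*X + 5*(15*((X + 0)/(V - 1))) = 30 + 5*X + 5*(15*(X/(-1 + V))) = 30 + 5*X + 5*(15*X/(-1 + V)) = 30 + 5*X + 75*X/(-1 + V))
f(25, -202)/y(293) = (5*(15*25 + (-1 - 202)*(6 + 25))/(-1 - 202))/(-41) = (5*(375 - 203*31)/(-203))*(-1/41) = (5*(-1/203)*(375 - 6293))*(-1/41) = (5*(-1/203)*(-5918))*(-1/41) = (29590/203)*(-1/41) = -29590/8323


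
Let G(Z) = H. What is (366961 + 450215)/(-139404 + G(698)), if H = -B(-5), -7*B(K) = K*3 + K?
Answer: -715029/121981 ≈ -5.8618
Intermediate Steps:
B(K) = -4*K/7 (B(K) = -(K*3 + K)/7 = -(3*K + K)/7 = -4*K/7)
H = -20/7 (H = -(-4)*(-5)/7 = -1*20/7 = -20/7 ≈ -2.8571)
G(Z) = -20/7
(366961 + 450215)/(-139404 + G(698)) = (366961 + 450215)/(-139404 - 20/7) = 817176/(-975848/7) = 817176*(-7/975848) = -715029/121981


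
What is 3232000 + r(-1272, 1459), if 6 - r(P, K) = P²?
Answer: 1614022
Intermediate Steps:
r(P, K) = 6 - P²
3232000 + r(-1272, 1459) = 3232000 + (6 - 1*(-1272)²) = 3232000 + (6 - 1*1617984) = 3232000 + (6 - 1617984) = 3232000 - 1617978 = 1614022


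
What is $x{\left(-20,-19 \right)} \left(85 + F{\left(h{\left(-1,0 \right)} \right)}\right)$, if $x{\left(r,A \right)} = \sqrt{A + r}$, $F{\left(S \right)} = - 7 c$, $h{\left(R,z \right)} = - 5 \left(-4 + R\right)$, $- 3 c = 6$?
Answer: $99 i \sqrt{39} \approx 618.25 i$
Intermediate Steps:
$c = -2$ ($c = \left(- \frac{1}{3}\right) 6 = -2$)
$h{\left(R,z \right)} = 20 - 5 R$
$F{\left(S \right)} = 14$ ($F{\left(S \right)} = \left(-7\right) \left(-2\right) = 14$)
$x{\left(-20,-19 \right)} \left(85 + F{\left(h{\left(-1,0 \right)} \right)}\right) = \sqrt{-19 - 20} \left(85 + 14\right) = \sqrt{-39} \cdot 99 = i \sqrt{39} \cdot 99 = 99 i \sqrt{39}$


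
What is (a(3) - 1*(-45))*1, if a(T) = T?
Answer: 48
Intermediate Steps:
(a(3) - 1*(-45))*1 = (3 - 1*(-45))*1 = (3 + 45)*1 = 48*1 = 48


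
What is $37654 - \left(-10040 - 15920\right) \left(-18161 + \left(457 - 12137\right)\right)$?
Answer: $-774634706$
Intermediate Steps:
$37654 - \left(-10040 - 15920\right) \left(-18161 + \left(457 - 12137\right)\right) = 37654 - - 25960 \left(-18161 + \left(457 - 12137\right)\right) = 37654 - - 25960 \left(-18161 - 11680\right) = 37654 - \left(-25960\right) \left(-29841\right) = 37654 - 774672360 = -774634706$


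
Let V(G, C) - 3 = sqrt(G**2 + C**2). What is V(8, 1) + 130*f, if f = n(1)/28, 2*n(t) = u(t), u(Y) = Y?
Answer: 149/28 + sqrt(65) ≈ 13.384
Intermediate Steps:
n(t) = t/2
V(G, C) = 3 + sqrt(C**2 + G**2) (V(G, C) = 3 + sqrt(G**2 + C**2) = 3 + sqrt(C**2 + G**2))
f = 1/56 (f = ((1/2)*1)/28 = (1/2)*(1/28) = 1/56 ≈ 0.017857)
V(8, 1) + 130*f = (3 + sqrt(1**2 + 8**2)) + 130*(1/56) = (3 + sqrt(1 + 64)) + 65/28 = (3 + sqrt(65)) + 65/28 = 149/28 + sqrt(65)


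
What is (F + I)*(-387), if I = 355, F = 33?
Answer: -150156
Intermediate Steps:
(F + I)*(-387) = (33 + 355)*(-387) = 388*(-387) = -150156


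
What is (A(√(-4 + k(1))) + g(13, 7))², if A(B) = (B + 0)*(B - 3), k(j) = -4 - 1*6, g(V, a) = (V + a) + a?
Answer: 43 - 78*I*√14 ≈ 43.0 - 291.85*I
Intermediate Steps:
g(V, a) = V + 2*a
k(j) = -10 (k(j) = -4 - 6 = -10)
A(B) = B*(-3 + B)
(A(√(-4 + k(1))) + g(13, 7))² = (√(-4 - 10)*(-3 + √(-4 - 10)) + (13 + 2*7))² = (√(-14)*(-3 + √(-14)) + (13 + 14))² = ((I*√14)*(-3 + I*√14) + 27)² = (I*√14*(-3 + I*√14) + 27)² = (27 + I*√14*(-3 + I*√14))²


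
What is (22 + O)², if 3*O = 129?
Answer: 4225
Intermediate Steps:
O = 43 (O = (⅓)*129 = 43)
(22 + O)² = (22 + 43)² = 65² = 4225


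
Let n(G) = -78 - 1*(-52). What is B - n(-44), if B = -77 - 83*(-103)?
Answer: 8498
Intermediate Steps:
n(G) = -26 (n(G) = -78 + 52 = -26)
B = 8472 (B = -77 + 8549 = 8472)
B - n(-44) = 8472 - 1*(-26) = 8472 + 26 = 8498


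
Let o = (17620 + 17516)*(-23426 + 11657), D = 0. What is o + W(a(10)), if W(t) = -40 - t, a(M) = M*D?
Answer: -413515624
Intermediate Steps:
a(M) = 0 (a(M) = M*0 = 0)
o = -413515584 (o = 35136*(-11769) = -413515584)
o + W(a(10)) = -413515584 + (-40 - 1*0) = -413515584 + (-40 + 0) = -413515584 - 40 = -413515624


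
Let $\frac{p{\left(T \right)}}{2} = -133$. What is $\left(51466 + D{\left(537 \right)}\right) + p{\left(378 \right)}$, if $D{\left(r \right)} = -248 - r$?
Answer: $50415$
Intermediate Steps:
$p{\left(T \right)} = -266$ ($p{\left(T \right)} = 2 \left(-133\right) = -266$)
$\left(51466 + D{\left(537 \right)}\right) + p{\left(378 \right)} = \left(51466 - 785\right) - 266 = 50681 - 266 = 50415$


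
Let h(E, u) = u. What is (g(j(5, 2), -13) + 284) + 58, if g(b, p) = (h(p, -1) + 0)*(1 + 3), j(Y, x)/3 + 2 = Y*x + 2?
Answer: 338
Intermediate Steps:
j(Y, x) = 3*Y*x (j(Y, x) = -6 + 3*(Y*x + 2) = -6 + 3*(2 + Y*x) = -6 + (6 + 3*Y*x) = 3*Y*x)
g(b, p) = -4 (g(b, p) = (-1 + 0)*(1 + 3) = -1*4 = -4)
(g(j(5, 2), -13) + 284) + 58 = (-4 + 284) + 58 = 280 + 58 = 338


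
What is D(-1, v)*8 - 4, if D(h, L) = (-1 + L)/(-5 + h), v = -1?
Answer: -4/3 ≈ -1.3333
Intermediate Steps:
D(h, L) = (-1 + L)/(-5 + h)
D(-1, v)*8 - 4 = ((-1 - 1)/(-5 - 1))*8 - 4 = (-2/(-6))*8 - 4 = -⅙*(-2)*8 - 4 = (⅓)*8 - 4 = 8/3 - 4 = -4/3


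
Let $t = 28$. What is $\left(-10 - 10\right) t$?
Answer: $-560$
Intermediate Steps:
$\left(-10 - 10\right) t = \left(-10 - 10\right) 28 = \left(-20\right) 28 = -560$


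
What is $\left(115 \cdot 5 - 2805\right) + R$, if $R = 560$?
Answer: $-1670$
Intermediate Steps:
$\left(115 \cdot 5 - 2805\right) + R = \left(115 \cdot 5 - 2805\right) + 560 = \left(575 - 2805\right) + 560 = -2230 + 560 = -1670$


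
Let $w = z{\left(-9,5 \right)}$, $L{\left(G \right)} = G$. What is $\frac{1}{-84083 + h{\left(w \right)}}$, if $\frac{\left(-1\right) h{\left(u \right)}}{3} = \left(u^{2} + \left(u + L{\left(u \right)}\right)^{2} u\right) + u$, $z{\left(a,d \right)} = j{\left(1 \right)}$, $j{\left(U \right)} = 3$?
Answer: $- \frac{1}{84443} \approx -1.1842 \cdot 10^{-5}$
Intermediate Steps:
$z{\left(a,d \right)} = 3$
$w = 3$
$h{\left(u \right)} = - 12 u^{3} - 3 u - 3 u^{2}$ ($h{\left(u \right)} = - 3 \left(\left(u^{2} + \left(u + u\right)^{2} u\right) + u\right) = - 3 \left(\left(u^{2} + \left(2 u\right)^{2} u\right) + u\right) = - 3 \left(\left(u^{2} + 4 u^{2} u\right) + u\right) = - 3 \left(\left(u^{2} + 4 u^{3}\right) + u\right) = - 3 \left(u + u^{2} + 4 u^{3}\right) = - 12 u^{3} - 3 u - 3 u^{2}$)
$\frac{1}{-84083 + h{\left(w \right)}} = \frac{1}{-84083 - 9 \left(1 + 3 + 4 \cdot 3^{2}\right)} = \frac{1}{-84083 - 9 \left(1 + 3 + 4 \cdot 9\right)} = \frac{1}{-84083 - 9 \left(1 + 3 + 36\right)} = \frac{1}{-84083 - 9 \cdot 40} = \frac{1}{-84083 - 360} = \frac{1}{-84443} = - \frac{1}{84443}$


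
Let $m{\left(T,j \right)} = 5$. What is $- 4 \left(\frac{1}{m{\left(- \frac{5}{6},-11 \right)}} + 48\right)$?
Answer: $- \frac{964}{5} \approx -192.8$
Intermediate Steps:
$- 4 \left(\frac{1}{m{\left(- \frac{5}{6},-11 \right)}} + 48\right) = - 4 \left(\frac{1}{5} + 48\right) = \left(-4\right) \frac{241}{5} = - \frac{964}{5}$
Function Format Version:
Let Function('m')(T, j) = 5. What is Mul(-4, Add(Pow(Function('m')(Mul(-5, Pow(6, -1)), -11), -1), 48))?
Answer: Rational(-964, 5) ≈ -192.80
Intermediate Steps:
Mul(-4, Add(Pow(Function('m')(Mul(-5, Pow(6, -1)), -11), -1), 48)) = Mul(-4, Add(Pow(5, -1), 48)) = Mul(-4, Add(Rational(1, 5), 48)) = Mul(-4, Rational(241, 5)) = Rational(-964, 5)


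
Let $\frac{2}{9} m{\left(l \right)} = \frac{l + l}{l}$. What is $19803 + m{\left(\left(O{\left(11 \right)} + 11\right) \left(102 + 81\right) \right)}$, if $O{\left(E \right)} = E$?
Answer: $19812$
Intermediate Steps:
$m{\left(l \right)} = 9$ ($m{\left(l \right)} = \frac{9 \frac{l + l}{l}}{2} = \frac{9 \frac{2 l}{l}}{2} = \frac{9}{2} \cdot 2 = 9$)
$19803 + m{\left(\left(O{\left(11 \right)} + 11\right) \left(102 + 81\right) \right)} = 19803 + 9 = 19812$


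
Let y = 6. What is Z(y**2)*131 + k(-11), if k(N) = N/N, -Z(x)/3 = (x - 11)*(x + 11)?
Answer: -461774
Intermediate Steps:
Z(x) = -3*(-11 + x)*(11 + x) (Z(x) = -3*(x - 11)*(x + 11) = -3*(-11 + x)*(11 + x))
k(N) = 1
Z(y**2)*131 + k(-11) = (363 - 3*(6**2)**2)*131 + 1 = (363 - 3*36**2)*131 + 1 = (363 - 3*1296)*131 + 1 = (363 - 3888)*131 + 1 = -3525*131 + 1 = -461775 + 1 = -461774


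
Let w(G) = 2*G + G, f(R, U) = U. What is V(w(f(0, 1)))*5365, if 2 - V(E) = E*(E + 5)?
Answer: -118030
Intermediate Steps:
w(G) = 3*G
V(E) = 2 - E*(5 + E) (V(E) = 2 - E*(E + 5) = 2 - E*(5 + E))
V(w(f(0, 1)))*5365 = (2 - (3*1)² - 15)*5365 = (2 - 1*3² - 5*3)*5365 = (2 - 1*9 - 15)*5365 = (2 - 9 - 15)*5365 = -22*5365 = -118030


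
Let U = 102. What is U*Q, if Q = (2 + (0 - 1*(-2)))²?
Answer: 1632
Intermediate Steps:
Q = 16 (Q = (2 + (0 + 2))² = (2 + 2)² = 4² = 16)
U*Q = 102*16 = 1632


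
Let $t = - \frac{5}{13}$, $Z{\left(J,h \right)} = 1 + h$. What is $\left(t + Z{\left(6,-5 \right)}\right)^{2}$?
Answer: $\frac{3249}{169} \approx 19.225$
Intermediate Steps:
$t = - \frac{5}{13}$ ($t = \left(-5\right) \frac{1}{13} = - \frac{5}{13} \approx -0.38462$)
$\left(t + Z{\left(6,-5 \right)}\right)^{2} = \left(- \frac{5}{13} + \left(1 - 5\right)\right)^{2} = \left(- \frac{5}{13} - 4\right)^{2} = \left(- \frac{57}{13}\right)^{2} = \frac{3249}{169}$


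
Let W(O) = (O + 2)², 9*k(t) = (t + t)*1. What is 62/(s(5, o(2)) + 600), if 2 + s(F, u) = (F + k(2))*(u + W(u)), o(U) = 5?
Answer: 31/446 ≈ 0.069507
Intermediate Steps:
k(t) = 2*t/9 (k(t) = ((t + t)*1)/9 = ((2*t)*1)/9 = (2*t)/9 = 2*t/9)
W(O) = (2 + O)²
s(F, u) = -2 + (4/9 + F)*(u + (2 + u)²) (s(F, u) = -2 + (F + (2/9)*2)*(u + (2 + u)²) = -2 + (F + 4/9)*(u + (2 + u)²) = -2 + (4/9 + F)*(u + (2 + u)²))
62/(s(5, o(2)) + 600) = 62/((-2 + (4/9)*5 + 4*(2 + 5)²/9 + 5*5 + 5*(2 + 5)²) + 600) = 62/((-2 + 20/9 + (4/9)*7² + 25 + 5*7²) + 600) = 62/((-2 + 20/9 + (4/9)*49 + 25 + 5*49) + 600) = 62/((-2 + 20/9 + 196/9 + 25 + 245) + 600) = 62/(292 + 600) = 62/892 = 62*(1/892) = 31/446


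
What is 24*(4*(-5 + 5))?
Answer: 0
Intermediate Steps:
24*(4*(-5 + 5)) = 24*(4*0) = 24*0 = 0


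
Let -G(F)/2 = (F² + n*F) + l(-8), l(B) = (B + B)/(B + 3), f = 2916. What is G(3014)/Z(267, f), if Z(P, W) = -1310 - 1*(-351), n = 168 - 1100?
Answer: 62751512/4795 ≈ 13087.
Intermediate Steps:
l(B) = 2*B/(3 + B) (l(B) = (2*B)/(3 + B) = 2*B/(3 + B))
n = -932
Z(P, W) = -959 (Z(P, W) = -1310 + 351 = -959)
G(F) = -32/5 - 2*F² + 1864*F (G(F) = -2*((F² - 932*F) + 2*(-8)/(3 - 8)) = -2*((F² - 932*F) + 2*(-8)/(-5)) = -2*((F² - 932*F) + 2*(-8)*(-⅕)) = -2*((F² - 932*F) + 16/5) = -2*(16/5 + F² - 932*F) = -32/5 - 2*F² + 1864*F)
G(3014)/Z(267, f) = (-32/5 - 2*3014² + 1864*3014)/(-959) = (-32/5 - 2*9084196 + 5618096)*(-1/959) = (-32/5 - 18168392 + 5618096)*(-1/959) = -62751512/5*(-1/959) = 62751512/4795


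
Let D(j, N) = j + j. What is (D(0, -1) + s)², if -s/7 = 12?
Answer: 7056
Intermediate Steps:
s = -84 (s = -7*12 = -84)
D(j, N) = 2*j
(D(0, -1) + s)² = (2*0 - 84)² = (0 - 84)² = (-84)² = 7056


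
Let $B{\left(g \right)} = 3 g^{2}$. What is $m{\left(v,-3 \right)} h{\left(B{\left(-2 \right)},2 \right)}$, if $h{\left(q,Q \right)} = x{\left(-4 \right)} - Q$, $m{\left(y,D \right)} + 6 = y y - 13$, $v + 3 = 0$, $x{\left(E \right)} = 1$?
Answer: $10$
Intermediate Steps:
$v = -3$ ($v = -3 + 0 = -3$)
$m{\left(y,D \right)} = -19 + y^{2}$ ($m{\left(y,D \right)} = -6 + \left(y y - 13\right) = -6 + \left(y^{2} - 13\right) = -6 + \left(-13 + y^{2}\right) = -19 + y^{2}$)
$h{\left(q,Q \right)} = 1 - Q$
$m{\left(v,-3 \right)} h{\left(B{\left(-2 \right)},2 \right)} = \left(-19 + \left(-3\right)^{2}\right) \left(1 - 2\right) = \left(-19 + 9\right) \left(1 - 2\right) = \left(-10\right) \left(-1\right) = 10$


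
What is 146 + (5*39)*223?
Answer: 43631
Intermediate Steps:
146 + (5*39)*223 = 146 + 195*223 = 146 + 43485 = 43631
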